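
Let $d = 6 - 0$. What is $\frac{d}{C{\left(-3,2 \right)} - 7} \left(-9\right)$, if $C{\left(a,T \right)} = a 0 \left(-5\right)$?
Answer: $\frac{54}{7} \approx 7.7143$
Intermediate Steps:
$C{\left(a,T \right)} = 0$ ($C{\left(a,T \right)} = 0 \left(-5\right) = 0$)
$d = 6$ ($d = 6 + 0 = 6$)
$\frac{d}{C{\left(-3,2 \right)} - 7} \left(-9\right) = \frac{6}{0 - 7} \left(-9\right) = \frac{6}{-7} \left(-9\right) = 6 \left(- \frac{1}{7}\right) \left(-9\right) = \left(- \frac{6}{7}\right) \left(-9\right) = \frac{54}{7}$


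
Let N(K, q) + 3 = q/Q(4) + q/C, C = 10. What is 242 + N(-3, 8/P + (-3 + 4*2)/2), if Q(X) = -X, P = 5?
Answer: 47677/200 ≈ 238.39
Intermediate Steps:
N(K, q) = -3 - 3*q/20 (N(K, q) = -3 + (q/((-1*4)) + q/10) = -3 + (q/(-4) + q*(⅒)) = -3 + (q*(-¼) + q/10) = -3 + (-q/4 + q/10) = -3 - 3*q/20)
242 + N(-3, 8/P + (-3 + 4*2)/2) = 242 + (-3 - 3*(8/5 + (-3 + 4*2)/2)/20) = 242 + (-3 - 3*(8*(⅕) + (-3 + 8)*(½))/20) = 242 + (-3 - 3*(8/5 + 5*(½))/20) = 242 + (-3 - 3*(8/5 + 5/2)/20) = 242 + (-3 - 3/20*41/10) = 242 + (-3 - 123/200) = 242 - 723/200 = 47677/200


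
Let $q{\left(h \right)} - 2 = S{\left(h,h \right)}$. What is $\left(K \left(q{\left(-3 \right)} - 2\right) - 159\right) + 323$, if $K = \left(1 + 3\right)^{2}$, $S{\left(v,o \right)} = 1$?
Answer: $180$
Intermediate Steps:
$q{\left(h \right)} = 3$ ($q{\left(h \right)} = 2 + 1 = 3$)
$K = 16$ ($K = 4^{2} = 16$)
$\left(K \left(q{\left(-3 \right)} - 2\right) - 159\right) + 323 = \left(16 \left(3 - 2\right) - 159\right) + 323 = \left(16 \cdot 1 - 159\right) + 323 = \left(16 - 159\right) + 323 = -143 + 323 = 180$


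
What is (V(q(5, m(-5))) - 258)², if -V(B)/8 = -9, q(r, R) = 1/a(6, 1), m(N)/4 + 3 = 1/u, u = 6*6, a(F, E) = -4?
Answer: 34596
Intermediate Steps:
u = 36
m(N) = -107/9 (m(N) = -12 + 4/36 = -12 + 4*(1/36) = -12 + ⅑ = -107/9)
q(r, R) = -¼ (q(r, R) = 1/(-4) = -¼)
V(B) = 72 (V(B) = -8*(-9) = 72)
(V(q(5, m(-5))) - 258)² = (72 - 258)² = (-186)² = 34596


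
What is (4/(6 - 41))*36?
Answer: -144/35 ≈ -4.1143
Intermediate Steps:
(4/(6 - 41))*36 = (4/(-35))*36 = (4*(-1/35))*36 = -4/35*36 = -144/35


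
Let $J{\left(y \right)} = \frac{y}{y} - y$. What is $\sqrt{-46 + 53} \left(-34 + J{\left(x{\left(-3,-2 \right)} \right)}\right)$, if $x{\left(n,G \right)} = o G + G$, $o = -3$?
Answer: $- 37 \sqrt{7} \approx -97.893$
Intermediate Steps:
$x{\left(n,G \right)} = - 2 G$ ($x{\left(n,G \right)} = - 3 G + G = - 2 G$)
$J{\left(y \right)} = 1 - y$
$\sqrt{-46 + 53} \left(-34 + J{\left(x{\left(-3,-2 \right)} \right)}\right) = \sqrt{-46 + 53} \left(-34 + \left(1 - \left(-2\right) \left(-2\right)\right)\right) = \sqrt{7} \left(-34 + \left(1 - 4\right)\right) = \sqrt{7} \left(-34 - 3\right) = \sqrt{7} \left(-37\right) = - 37 \sqrt{7}$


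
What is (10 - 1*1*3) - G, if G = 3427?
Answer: -3420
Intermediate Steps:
(10 - 1*1*3) - G = (10 - 1*1*3) - 1*3427 = (10 - 1*3) - 3427 = (10 - 3) - 3427 = 7 - 3427 = -3420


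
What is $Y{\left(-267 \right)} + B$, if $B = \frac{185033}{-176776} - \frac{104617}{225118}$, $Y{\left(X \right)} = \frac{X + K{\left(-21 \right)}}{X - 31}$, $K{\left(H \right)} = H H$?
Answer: $- \frac{6212131000815}{2964761737816} \approx -2.0953$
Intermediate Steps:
$K{\left(H \right)} = H^{2}$
$Y{\left(X \right)} = \frac{441 + X}{-31 + X}$ ($Y{\left(X \right)} = \frac{X + \left(-21\right)^{2}}{X - 31} = \frac{X + 441}{-31 + X} = \frac{441 + X}{-31 + X}$)
$B = - \frac{30074016843}{19897729784}$ ($B = 185033 \left(- \frac{1}{176776}\right) - \frac{104617}{225118} = - \frac{185033}{176776} - \frac{104617}{225118} = - \frac{30074016843}{19897729784} \approx -1.5114$)
$Y{\left(-267 \right)} + B = \frac{441 - 267}{-31 - 267} - \frac{30074016843}{19897729784} = \frac{1}{-298} \cdot 174 - \frac{30074016843}{19897729784} = \left(- \frac{1}{298}\right) 174 - \frac{30074016843}{19897729784} = - \frac{87}{149} - \frac{30074016843}{19897729784} = - \frac{6212131000815}{2964761737816}$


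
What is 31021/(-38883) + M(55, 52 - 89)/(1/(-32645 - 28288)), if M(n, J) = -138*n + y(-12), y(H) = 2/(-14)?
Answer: 125881038026762/272181 ≈ 4.6249e+8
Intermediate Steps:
y(H) = -⅐ (y(H) = 2*(-1/14) = -⅐)
M(n, J) = -⅐ - 138*n (M(n, J) = -138*n - ⅐ = -⅐ - 138*n)
31021/(-38883) + M(55, 52 - 89)/(1/(-32645 - 28288)) = 31021/(-38883) + (-⅐ - 138*55)/(1/(-32645 - 28288)) = 31021*(-1/38883) + (-⅐ - 7590)/(1/(-60933)) = -31021/38883 - 53131/(7*(-1/60933)) = -31021/38883 - 53131/7*(-60933) = -31021/38883 + 3237431223/7 = 125881038026762/272181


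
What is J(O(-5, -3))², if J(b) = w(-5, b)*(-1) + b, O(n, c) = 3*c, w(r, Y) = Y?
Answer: 0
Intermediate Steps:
J(b) = 0 (J(b) = b*(-1) + b = -b + b = 0)
J(O(-5, -3))² = 0² = 0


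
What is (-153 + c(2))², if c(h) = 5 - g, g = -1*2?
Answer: 21316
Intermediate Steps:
g = -2
c(h) = 7 (c(h) = 5 - 1*(-2) = 5 + 2 = 7)
(-153 + c(2))² = (-153 + 7)² = (-146)² = 21316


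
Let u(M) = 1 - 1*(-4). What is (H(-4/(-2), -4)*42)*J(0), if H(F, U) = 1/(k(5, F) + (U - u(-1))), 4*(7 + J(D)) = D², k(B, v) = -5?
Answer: 21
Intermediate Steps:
u(M) = 5 (u(M) = 1 + 4 = 5)
J(D) = -7 + D²/4
H(F, U) = 1/(-10 + U) (H(F, U) = 1/(-5 + (U - 1*5)) = 1/(-5 + (U - 5)) = 1/(-5 + (-5 + U)) = 1/(-10 + U))
(H(-4/(-2), -4)*42)*J(0) = (42/(-10 - 4))*(-7 + (¼)*0²) = (42/(-14))*(-7 + (¼)*0) = (-1/14*42)*(-7 + 0) = -3*(-7) = 21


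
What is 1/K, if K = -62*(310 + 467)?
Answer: -1/48174 ≈ -2.0758e-5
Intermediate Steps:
K = -48174 (K = -62*777 = -48174)
1/K = 1/(-48174) = -1/48174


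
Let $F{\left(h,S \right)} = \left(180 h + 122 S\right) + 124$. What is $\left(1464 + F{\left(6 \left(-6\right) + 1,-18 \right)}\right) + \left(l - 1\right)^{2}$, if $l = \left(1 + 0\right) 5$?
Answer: $-6892$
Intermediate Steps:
$l = 5$ ($l = 1 \cdot 5 = 5$)
$F{\left(h,S \right)} = 124 + 122 S + 180 h$ ($F{\left(h,S \right)} = \left(122 S + 180 h\right) + 124 = 124 + 122 S + 180 h$)
$\left(1464 + F{\left(6 \left(-6\right) + 1,-18 \right)}\right) + \left(l - 1\right)^{2} = \left(1464 + \left(124 + 122 \left(-18\right) + 180 \left(6 \left(-6\right) + 1\right)\right)\right) + \left(5 - 1\right)^{2} = \left(1464 + \left(124 - 2196 + 180 \left(-36 + 1\right)\right)\right) + 4^{2} = \left(1464 + \left(124 - 2196 + 180 \left(-35\right)\right)\right) + 16 = \left(1464 - 8372\right) + 16 = -6908 + 16 = -6892$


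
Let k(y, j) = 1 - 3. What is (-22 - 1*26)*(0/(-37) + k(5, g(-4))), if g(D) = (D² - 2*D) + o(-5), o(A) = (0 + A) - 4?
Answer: 96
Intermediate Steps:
o(A) = -4 + A (o(A) = A - 4 = -4 + A)
g(D) = -9 + D² - 2*D (g(D) = (D² - 2*D) + (-4 - 5) = (D² - 2*D) - 9 = -9 + D² - 2*D)
k(y, j) = -2
(-22 - 1*26)*(0/(-37) + k(5, g(-4))) = (-22 - 1*26)*(0/(-37) - 2) = (-22 - 26)*(0*(-1/37) - 2) = -48*(0 - 2) = -48*(-2) = 96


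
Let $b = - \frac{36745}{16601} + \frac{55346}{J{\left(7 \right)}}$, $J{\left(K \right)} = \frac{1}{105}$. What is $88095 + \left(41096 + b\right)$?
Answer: $\frac{98618552376}{16601} \approx 5.9405 \cdot 10^{6}$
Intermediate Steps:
$J{\left(K \right)} = \frac{1}{105}$
$b = \frac{96473852585}{16601}$ ($b = - \frac{36745}{16601} + 55346 \frac{1}{\frac{1}{105}} = \left(-36745\right) \frac{1}{16601} + 55346 \cdot 105 = - \frac{36745}{16601} + 5811330 = \frac{96473852585}{16601} \approx 5.8113 \cdot 10^{6}$)
$88095 + \left(41096 + b\right) = 88095 + \left(41096 + \frac{96473852585}{16601}\right) = 88095 + \frac{97156087281}{16601} = \frac{98618552376}{16601}$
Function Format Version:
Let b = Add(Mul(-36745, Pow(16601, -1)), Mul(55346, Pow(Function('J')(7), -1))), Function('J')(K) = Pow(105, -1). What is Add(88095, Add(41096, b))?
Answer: Rational(98618552376, 16601) ≈ 5.9405e+6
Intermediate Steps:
Function('J')(K) = Rational(1, 105)
b = Rational(96473852585, 16601) (b = Add(Mul(-36745, Pow(16601, -1)), Mul(55346, Pow(Rational(1, 105), -1))) = Add(Mul(-36745, Rational(1, 16601)), Mul(55346, 105)) = Add(Rational(-36745, 16601), 5811330) = Rational(96473852585, 16601) ≈ 5.8113e+6)
Add(88095, Add(41096, b)) = Add(88095, Add(41096, Rational(96473852585, 16601))) = Add(88095, Rational(97156087281, 16601)) = Rational(98618552376, 16601)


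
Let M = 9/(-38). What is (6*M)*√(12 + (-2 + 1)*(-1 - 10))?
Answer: -27*√23/19 ≈ -6.8151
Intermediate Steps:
M = -9/38 (M = 9*(-1/38) = -9/38 ≈ -0.23684)
(6*M)*√(12 + (-2 + 1)*(-1 - 10)) = (6*(-9/38))*√(12 + (-2 + 1)*(-1 - 10)) = -27*√(12 - 1*(-11))/19 = -27*√(12 + 11)/19 = -27*√23/19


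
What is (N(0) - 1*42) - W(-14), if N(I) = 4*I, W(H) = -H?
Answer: -56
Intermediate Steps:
(N(0) - 1*42) - W(-14) = (4*0 - 1*42) - (-1)*(-14) = (0 - 42) - 1*14 = -42 - 14 = -56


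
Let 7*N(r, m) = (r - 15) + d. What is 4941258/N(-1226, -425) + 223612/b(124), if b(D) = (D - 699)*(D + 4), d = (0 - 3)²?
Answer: -5683061633/202400 ≈ -28078.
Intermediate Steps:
d = 9 (d = (-3)² = 9)
b(D) = (-699 + D)*(4 + D)
N(r, m) = -6/7 + r/7 (N(r, m) = ((r - 15) + 9)/7 = ((-15 + r) + 9)/7 = (-6 + r)/7 = -6/7 + r/7)
4941258/N(-1226, -425) + 223612/b(124) = 4941258/(-6/7 + (⅐)*(-1226)) + 223612/(-2796 + 124² - 695*124) = 4941258/(-6/7 - 1226/7) + 223612/(-2796 + 15376 - 86180) = 4941258/(-176) + 223612/(-73600) = 4941258*(-1/176) + 223612*(-1/73600) = -2470629/88 - 55903/18400 = -5683061633/202400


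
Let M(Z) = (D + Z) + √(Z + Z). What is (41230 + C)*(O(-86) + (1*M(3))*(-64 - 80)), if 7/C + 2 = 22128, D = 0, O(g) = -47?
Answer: -436970138773/22126 - 65682359064*√6/11063 ≈ -3.4292e+7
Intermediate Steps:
C = 7/22126 (C = 7/(-2 + 22128) = 7/22126 ≈ 0.00031637)
M(Z) = Z + √2*√Z (M(Z) = (0 + Z) + √(Z + Z) = Z + √(2*Z) = Z + √2*√Z)
(41230 + C)*(O(-86) + (1*M(3))*(-64 - 80)) = (41230 + 7/22126)*(-47 + (1*(3 + √2*√3))*(-64 - 80)) = 912254987*(-47 + (1*(3 + √6))*(-144))/22126 = 912254987*(-47 + (3 + √6)*(-144))/22126 = 912254987*(-47 + (-432 - 144*√6))/22126 = 912254987*(-479 - 144*√6)/22126 = -436970138773/22126 - 65682359064*√6/11063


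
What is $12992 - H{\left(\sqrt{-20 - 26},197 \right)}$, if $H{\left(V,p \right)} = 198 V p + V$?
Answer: $12992 - 39007 i \sqrt{46} \approx 12992.0 - 2.6456 \cdot 10^{5} i$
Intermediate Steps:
$H{\left(V,p \right)} = V + 198 V p$ ($H{\left(V,p \right)} = 198 V p + V = V + 198 V p$)
$12992 - H{\left(\sqrt{-20 - 26},197 \right)} = 12992 - \sqrt{-20 - 26} \left(1 + 198 \cdot 197\right) = 12992 - \sqrt{-46} \left(1 + 39006\right) = 12992 - i \sqrt{46} \cdot 39007 = 12992 - 39007 i \sqrt{46}$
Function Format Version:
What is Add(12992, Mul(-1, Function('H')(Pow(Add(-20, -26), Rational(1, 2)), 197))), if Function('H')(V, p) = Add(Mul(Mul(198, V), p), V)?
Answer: Add(12992, Mul(-39007, I, Pow(46, Rational(1, 2)))) ≈ Add(12992., Mul(-2.6456e+5, I))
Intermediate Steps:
Function('H')(V, p) = Add(V, Mul(198, V, p)) (Function('H')(V, p) = Add(Mul(198, V, p), V) = Add(V, Mul(198, V, p)))
Add(12992, Mul(-1, Function('H')(Pow(Add(-20, -26), Rational(1, 2)), 197))) = Add(12992, Mul(-1, Mul(Pow(Add(-20, -26), Rational(1, 2)), Add(1, Mul(198, 197))))) = Add(12992, Mul(-1, Mul(Pow(-46, Rational(1, 2)), Add(1, 39006)))) = Add(12992, Mul(-1, Mul(Mul(I, Pow(46, Rational(1, 2))), 39007))) = Add(12992, Mul(-1, Mul(39007, I, Pow(46, Rational(1, 2))))) = Add(12992, Mul(-39007, I, Pow(46, Rational(1, 2))))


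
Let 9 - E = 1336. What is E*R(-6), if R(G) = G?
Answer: 7962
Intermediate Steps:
E = -1327 (E = 9 - 1*1336 = 9 - 1336 = -1327)
E*R(-6) = -1327*(-6) = 7962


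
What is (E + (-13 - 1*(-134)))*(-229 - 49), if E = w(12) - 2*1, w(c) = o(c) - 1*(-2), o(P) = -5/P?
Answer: -201133/6 ≈ -33522.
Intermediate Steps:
w(c) = 2 - 5/c (w(c) = -5/c - 1*(-2) = -5/c + 2 = 2 - 5/c)
E = -5/12 (E = (2 - 5/12) - 2*1 = (2 - 5*1/12) - 2 = (2 - 5/12) - 2 = 19/12 - 2 = -5/12 ≈ -0.41667)
(E + (-13 - 1*(-134)))*(-229 - 49) = (-5/12 + (-13 - 1*(-134)))*(-229 - 49) = (-5/12 + (-13 + 134))*(-278) = (-5/12 + 121)*(-278) = (1447/12)*(-278) = -201133/6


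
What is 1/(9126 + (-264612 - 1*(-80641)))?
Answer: -1/174845 ≈ -5.7194e-6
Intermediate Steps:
1/(9126 + (-264612 - 1*(-80641))) = 1/(9126 + (-264612 + 80641)) = 1/(9126 - 183971) = 1/(-174845) = -1/174845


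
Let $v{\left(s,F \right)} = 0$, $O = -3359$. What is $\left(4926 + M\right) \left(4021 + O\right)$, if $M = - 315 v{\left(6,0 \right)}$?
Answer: $3261012$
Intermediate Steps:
$M = 0$ ($M = \left(-315\right) 0 = 0$)
$\left(4926 + M\right) \left(4021 + O\right) = \left(4926 + 0\right) \left(4021 - 3359\right) = 4926 \cdot 662 = 3261012$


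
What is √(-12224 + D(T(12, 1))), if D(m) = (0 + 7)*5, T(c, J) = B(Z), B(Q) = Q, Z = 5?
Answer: I*√12189 ≈ 110.4*I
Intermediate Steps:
T(c, J) = 5
D(m) = 35 (D(m) = 7*5 = 35)
√(-12224 + D(T(12, 1))) = √(-12224 + 35) = √(-12189) = I*√12189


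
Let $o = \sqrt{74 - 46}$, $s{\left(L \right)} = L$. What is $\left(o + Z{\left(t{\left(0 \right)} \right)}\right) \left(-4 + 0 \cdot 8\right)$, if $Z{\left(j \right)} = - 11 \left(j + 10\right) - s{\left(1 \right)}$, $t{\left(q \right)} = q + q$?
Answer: $444 - 8 \sqrt{7} \approx 422.83$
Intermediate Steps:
$t{\left(q \right)} = 2 q$
$o = 2 \sqrt{7}$ ($o = \sqrt{28} = 2 \sqrt{7} \approx 5.2915$)
$Z{\left(j \right)} = -111 - 11 j$ ($Z{\left(j \right)} = - 11 \left(j + 10\right) - 1 = - 11 \left(10 + j\right) - 1 = \left(-110 - 11 j\right) - 1 = -111 - 11 j$)
$\left(o + Z{\left(t{\left(0 \right)} \right)}\right) \left(-4 + 0 \cdot 8\right) = \left(2 \sqrt{7} - \left(111 + 11 \cdot 2 \cdot 0\right)\right) \left(-4 + 0 \cdot 8\right) = \left(2 \sqrt{7} - 111\right) \left(-4 + 0\right) = \left(2 \sqrt{7} + \left(-111 + 0\right)\right) \left(-4\right) = \left(2 \sqrt{7} - 111\right) \left(-4\right) = \left(-111 + 2 \sqrt{7}\right) \left(-4\right) = 444 - 8 \sqrt{7}$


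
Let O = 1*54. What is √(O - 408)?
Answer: I*√354 ≈ 18.815*I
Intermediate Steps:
O = 54
√(O - 408) = √(54 - 408) = √(-354) = I*√354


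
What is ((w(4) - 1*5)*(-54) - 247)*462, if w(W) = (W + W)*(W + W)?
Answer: -1586046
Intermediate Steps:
w(W) = 4*W² (w(W) = (2*W)*(2*W) = 4*W²)
((w(4) - 1*5)*(-54) - 247)*462 = ((4*4² - 1*5)*(-54) - 247)*462 = ((4*16 - 5)*(-54) - 247)*462 = ((64 - 5)*(-54) - 247)*462 = (59*(-54) - 247)*462 = (-3186 - 247)*462 = -3433*462 = -1586046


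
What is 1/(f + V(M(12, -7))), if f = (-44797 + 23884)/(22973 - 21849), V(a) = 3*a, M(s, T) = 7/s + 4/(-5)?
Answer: -2810/54109 ≈ -0.051932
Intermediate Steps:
M(s, T) = -4/5 + 7/s (M(s, T) = 7/s + 4*(-1/5) = 7/s - 4/5 = -4/5 + 7/s)
f = -20913/1124 ≈ -18.606
1/(f + V(M(12, -7))) = 1/(-20913/1124 + 3*(-4/5 + 7/12)) = 1/(-20913/1124 + 3*(-13/60)) = 1/(-20913/1124 - 13/20) = 1/(-54109/2810) = -2810/54109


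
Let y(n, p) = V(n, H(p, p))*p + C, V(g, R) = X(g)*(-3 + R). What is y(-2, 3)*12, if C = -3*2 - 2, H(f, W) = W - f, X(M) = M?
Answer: 120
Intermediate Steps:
C = -8 (C = -6 - 2 = -8)
V(g, R) = g*(-3 + R)
y(n, p) = -8 - 3*n*p (y(n, p) = (n*(-3 + (p - p)))*p - 8 = (n*(-3 + 0))*p - 8 = (n*(-3))*p - 8 = (-3*n)*p - 8 = -3*n*p - 8 = -8 - 3*n*p)
y(-2, 3)*12 = (-8 - 3*(-2)*3)*12 = (-8 + 18)*12 = 10*12 = 120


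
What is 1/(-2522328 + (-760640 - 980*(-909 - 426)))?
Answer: -1/1974668 ≈ -5.0641e-7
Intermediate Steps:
1/(-2522328 + (-760640 - 980*(-909 - 426))) = 1/(-2522328 + (-760640 - 980*(-1335))) = 1/(-2522328 + (-760640 + 1308300)) = 1/(-2522328 + 547660) = 1/(-1974668) = -1/1974668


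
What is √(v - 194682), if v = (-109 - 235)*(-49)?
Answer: I*√177826 ≈ 421.69*I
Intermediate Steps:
v = 16856 (v = -344*(-49) = 16856)
√(v - 194682) = √(16856 - 194682) = √(-177826) = I*√177826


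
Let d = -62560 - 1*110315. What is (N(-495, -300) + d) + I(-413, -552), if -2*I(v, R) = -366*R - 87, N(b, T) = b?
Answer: -548685/2 ≈ -2.7434e+5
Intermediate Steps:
d = -172875 (d = -62560 - 110315 = -172875)
I(v, R) = 87/2 + 183*R (I(v, R) = -(-366*R - 87)/2 = -(-87 - 366*R)/2 = 87/2 + 183*R)
(N(-495, -300) + d) + I(-413, -552) = (-495 - 172875) + (87/2 + 183*(-552)) = -173370 + (87/2 - 101016) = -173370 - 201945/2 = -548685/2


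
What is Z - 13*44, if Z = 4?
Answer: -568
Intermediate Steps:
Z - 13*44 = 4 - 13*44 = 4 - 572 = -568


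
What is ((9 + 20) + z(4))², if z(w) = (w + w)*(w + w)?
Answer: 8649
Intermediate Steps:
z(w) = 4*w² (z(w) = (2*w)*(2*w) = 4*w²)
((9 + 20) + z(4))² = ((9 + 20) + 4*4²)² = (29 + 4*16)² = (29 + 64)² = 93² = 8649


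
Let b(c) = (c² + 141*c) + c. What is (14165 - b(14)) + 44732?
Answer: 56713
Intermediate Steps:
b(c) = c² + 142*c
(14165 - b(14)) + 44732 = (14165 - 14*(142 + 14)) + 44732 = (14165 - 14*156) + 44732 = (14165 - 1*2184) + 44732 = (14165 - 2184) + 44732 = 11981 + 44732 = 56713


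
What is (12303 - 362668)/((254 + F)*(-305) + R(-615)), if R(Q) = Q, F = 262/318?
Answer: 11141607/2491094 ≈ 4.4726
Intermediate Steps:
F = 131/159 (F = 262*(1/318) = 131/159 ≈ 0.82390)
(12303 - 362668)/((254 + F)*(-305) + R(-615)) = (12303 - 362668)/((254 + 131/159)*(-305) - 615) = -350365/((40517/159)*(-305) - 615) = -350365/(-12357685/159 - 615) = -350365/(-12455470/159) = -350365*(-159/12455470) = 11141607/2491094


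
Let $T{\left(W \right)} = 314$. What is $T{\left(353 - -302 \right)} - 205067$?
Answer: $-204753$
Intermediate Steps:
$T{\left(353 - -302 \right)} - 205067 = 314 - 205067 = -204753$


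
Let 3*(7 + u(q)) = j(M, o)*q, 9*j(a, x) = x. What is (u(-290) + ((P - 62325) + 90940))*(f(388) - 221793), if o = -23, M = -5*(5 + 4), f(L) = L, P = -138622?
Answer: 656179769740/27 ≈ 2.4303e+10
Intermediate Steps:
M = -45 (M = -5*9 = -45)
j(a, x) = x/9
u(q) = -7 - 23*q/27 (u(q) = -7 + (((⅑)*(-23))*q)/3 = -7 + (-23*q/9)/3 = -7 - 23*q/27)
(u(-290) + ((P - 62325) + 90940))*(f(388) - 221793) = ((-7 - 23/27*(-290)) + ((-138622 - 62325) + 90940))*(388 - 221793) = ((-7 + 6670/27) + (-200947 + 90940))*(-221405) = (6481/27 - 110007)*(-221405) = -2963708/27*(-221405) = 656179769740/27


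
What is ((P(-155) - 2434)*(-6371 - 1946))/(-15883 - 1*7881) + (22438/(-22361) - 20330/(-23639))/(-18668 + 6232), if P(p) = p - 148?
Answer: -37409554640509210287/39053556319181404 ≈ -957.90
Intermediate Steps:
P(p) = -148 + p
((P(-155) - 2434)*(-6371 - 1946))/(-15883 - 1*7881) + (22438/(-22361) - 20330/(-23639))/(-18668 + 6232) = (((-148 - 155) - 2434)*(-6371 - 1946))/(-15883 - 1*7881) + (22438/(-22361) - 20330/(-23639))/(-18668 + 6232) = ((-303 - 2434)*(-8317))/(-15883 - 7881) + (22438*(-1/22361) - 20330*(-1/23639))/(-12436) = -2737*(-8317)/(-23764) + (-22438/22361 + 20330/23639)*(-1/12436) = 22763629*(-1/23764) - 75812752/528591679*(-1/12436) = -22763629/23764 + 18953188/1643391530011 = -37409554640509210287/39053556319181404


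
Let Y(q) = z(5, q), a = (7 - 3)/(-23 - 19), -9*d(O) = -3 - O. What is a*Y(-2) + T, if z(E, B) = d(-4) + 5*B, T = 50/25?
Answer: 80/27 ≈ 2.9630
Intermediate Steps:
d(O) = ⅓ + O/9 (d(O) = -(-3 - O)/9 = ⅓ + O/9)
a = -2/21 (a = 4/(-42) = 4*(-1/42) = -2/21 ≈ -0.095238)
T = 2 (T = 50*(1/25) = 2)
z(E, B) = -⅑ + 5*B (z(E, B) = (⅓ + (⅑)*(-4)) + 5*B = (⅓ - 4/9) + 5*B = -⅑ + 5*B)
Y(q) = -⅑ + 5*q
a*Y(-2) + T = -2*(-⅑ + 5*(-2))/21 + 2 = -2*(-⅑ - 10)/21 + 2 = -2/21*(-91/9) + 2 = 26/27 + 2 = 80/27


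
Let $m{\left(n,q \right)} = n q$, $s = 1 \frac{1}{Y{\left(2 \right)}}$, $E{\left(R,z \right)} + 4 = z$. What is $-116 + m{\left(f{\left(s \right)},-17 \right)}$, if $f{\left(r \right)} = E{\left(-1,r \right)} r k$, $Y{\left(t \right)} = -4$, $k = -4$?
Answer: $- \frac{175}{4} \approx -43.75$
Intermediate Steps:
$E{\left(R,z \right)} = -4 + z$
$s = - \frac{1}{4}$ ($s = 1 \frac{1}{-4} = 1 \left(- \frac{1}{4}\right) = - \frac{1}{4} \approx -0.25$)
$f{\left(r \right)} = - 4 r \left(-4 + r\right)$ ($f{\left(r \right)} = \left(-4 + r\right) r \left(-4\right) = \left(-4 + r\right) \left(- 4 r\right) = - 4 r \left(-4 + r\right)$)
$-116 + m{\left(f{\left(s \right)},-17 \right)} = -116 + 4 \left(- \frac{1}{4}\right) \left(4 - - \frac{1}{4}\right) \left(-17\right) = -116 + 4 \left(- \frac{1}{4}\right) \left(4 + \frac{1}{4}\right) \left(-17\right) = -116 + 4 \left(- \frac{1}{4}\right) \frac{17}{4} \left(-17\right) = -116 - - \frac{289}{4} = -116 + \frac{289}{4} = - \frac{175}{4}$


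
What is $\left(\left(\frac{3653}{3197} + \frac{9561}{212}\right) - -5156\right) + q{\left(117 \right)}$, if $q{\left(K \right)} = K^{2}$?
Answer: $\frac{12803803533}{677764} \approx 18891.0$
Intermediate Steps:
$\left(\left(\frac{3653}{3197} + \frac{9561}{212}\right) - -5156\right) + q{\left(117 \right)} = \left(\left(\frac{3653}{3197} + \frac{9561}{212}\right) - -5156\right) + 117^{2} = \left(\left(3653 \cdot \frac{1}{3197} + 9561 \cdot \frac{1}{212}\right) + 5156\right) + 13689 = \left(\left(\frac{3653}{3197} + \frac{9561}{212}\right) + 5156\right) + 13689 = \left(\frac{31340953}{677764} + 5156\right) + 13689 = \frac{3525892137}{677764} + 13689 = \frac{12803803533}{677764}$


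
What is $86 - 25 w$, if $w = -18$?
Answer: $536$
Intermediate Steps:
$86 - 25 w = 86 - -450 = 86 + 450 = 536$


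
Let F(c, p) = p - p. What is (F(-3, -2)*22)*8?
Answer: 0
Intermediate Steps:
F(c, p) = 0
(F(-3, -2)*22)*8 = (0*22)*8 = 0*8 = 0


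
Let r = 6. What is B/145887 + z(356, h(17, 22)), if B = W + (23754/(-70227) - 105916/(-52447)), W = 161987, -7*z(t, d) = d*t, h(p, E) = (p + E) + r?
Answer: -58529629612832323/25587158923143 ≈ -2287.5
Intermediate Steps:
h(p, E) = 6 + E + p (h(p, E) = (p + E) + 6 = (E + p) + 6 = 6 + E + p)
z(t, d) = -d*t/7
B = 198878658924599/1227731823 (B = 161987 + (23754/(-70227) - 105916/(-52447)) = 161987 + (23754*(-1/70227) - 105916*(-1/52447)) = 161987 + (-7918/23409 + 105916/52447) = 161987 + 2064112298/1227731823 = 198878658924599/1227731823 ≈ 1.6199e+5)
B/145887 + z(356, h(17, 22)) = (198878658924599/1227731823)/145887 - ⅐*(6 + 22 + 17)*356 = (198878658924599/1227731823)*(1/145887) - ⅐*45*356 = 198878658924599/179110112462001 - 16020/7 = -58529629612832323/25587158923143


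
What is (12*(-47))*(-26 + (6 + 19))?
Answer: 564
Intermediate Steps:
(12*(-47))*(-26 + (6 + 19)) = -564*(-26 + 25) = -564*(-1) = 564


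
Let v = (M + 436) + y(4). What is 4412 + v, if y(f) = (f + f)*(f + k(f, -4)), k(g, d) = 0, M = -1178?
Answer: 3702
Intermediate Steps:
y(f) = 2*f² (y(f) = (f + f)*(f + 0) = (2*f)*f = 2*f²)
v = -710 (v = (-1178 + 436) + 2*4² = -742 + 2*16 = -742 + 32 = -710)
4412 + v = 4412 - 710 = 3702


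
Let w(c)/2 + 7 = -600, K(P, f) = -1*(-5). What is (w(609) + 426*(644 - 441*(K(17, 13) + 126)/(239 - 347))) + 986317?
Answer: 2974643/2 ≈ 1.4873e+6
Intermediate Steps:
K(P, f) = 5
w(c) = -1214 (w(c) = -14 + 2*(-600) = -14 - 1200 = -1214)
(w(609) + 426*(644 - 441*(K(17, 13) + 126)/(239 - 347))) + 986317 = (-1214 + 426*(644 - 441*(5 + 126)/(239 - 347))) + 986317 = (-1214 + 426*(644 - 441/((-108/131)))) + 986317 = (-1214 + 426*(644 - 441/((-108*1/131)))) + 986317 = (-1214 + 426*(644 - 441/(-108/131))) + 986317 = (-1214 + 426*(644 - 441*(-131/108))) + 986317 = (-1214 + 426*(644 + 6419/12)) + 986317 = (-1214 + 426*(14147/12)) + 986317 = (-1214 + 1004437/2) + 986317 = 1002009/2 + 986317 = 2974643/2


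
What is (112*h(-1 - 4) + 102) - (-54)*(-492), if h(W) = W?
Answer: -27026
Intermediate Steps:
(112*h(-1 - 4) + 102) - (-54)*(-492) = (112*(-1 - 4) + 102) - (-54)*(-492) = (112*(-5) + 102) - 1*26568 = (-560 + 102) - 26568 = -458 - 26568 = -27026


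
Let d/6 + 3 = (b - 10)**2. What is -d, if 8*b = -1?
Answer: -19107/32 ≈ -597.09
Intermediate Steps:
b = -1/8 (b = (1/8)*(-1) = -1/8 ≈ -0.12500)
d = 19107/32 (d = -18 + 6*(-1/8 - 10)**2 = -18 + 6*(-81/8)**2 = -18 + 6*(6561/64) = -18 + 19683/32 = 19107/32 ≈ 597.09)
-d = -1*19107/32 = -19107/32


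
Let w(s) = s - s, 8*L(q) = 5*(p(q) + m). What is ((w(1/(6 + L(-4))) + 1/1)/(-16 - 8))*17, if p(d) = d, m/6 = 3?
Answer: -17/24 ≈ -0.70833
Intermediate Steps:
m = 18 (m = 6*3 = 18)
L(q) = 45/4 + 5*q/8 (L(q) = (5*(q + 18))/8 = (5*(18 + q))/8 = (90 + 5*q)/8 = 45/4 + 5*q/8)
w(s) = 0
((w(1/(6 + L(-4))) + 1/1)/(-16 - 8))*17 = ((0 + 1/1)/(-16 - 8))*17 = ((0 + 1)/(-24))*17 = (1*(-1/24))*17 = -1/24*17 = -17/24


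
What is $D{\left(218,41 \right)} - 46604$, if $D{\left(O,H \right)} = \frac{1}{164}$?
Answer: $- \frac{7643055}{164} \approx -46604.0$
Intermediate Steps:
$D{\left(O,H \right)} = \frac{1}{164}$
$D{\left(218,41 \right)} - 46604 = \frac{1}{164} - 46604 = - \frac{7643055}{164}$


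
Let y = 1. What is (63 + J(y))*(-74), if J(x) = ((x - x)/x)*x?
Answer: -4662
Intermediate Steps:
J(x) = 0 (J(x) = (0/x)*x = 0*x = 0)
(63 + J(y))*(-74) = (63 + 0)*(-74) = 63*(-74) = -4662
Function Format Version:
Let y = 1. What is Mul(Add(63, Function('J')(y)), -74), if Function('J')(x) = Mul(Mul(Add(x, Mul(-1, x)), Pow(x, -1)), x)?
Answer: -4662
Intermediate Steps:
Function('J')(x) = 0 (Function('J')(x) = Mul(Mul(0, Pow(x, -1)), x) = Mul(0, x) = 0)
Mul(Add(63, Function('J')(y)), -74) = Mul(Add(63, 0), -74) = Mul(63, -74) = -4662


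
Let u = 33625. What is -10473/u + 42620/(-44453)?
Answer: -1898653769/1494732125 ≈ -1.2702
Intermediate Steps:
-10473/u + 42620/(-44453) = -10473/33625 + 42620/(-44453) = -10473*1/33625 + 42620*(-1/44453) = -10473/33625 - 42620/44453 = -1898653769/1494732125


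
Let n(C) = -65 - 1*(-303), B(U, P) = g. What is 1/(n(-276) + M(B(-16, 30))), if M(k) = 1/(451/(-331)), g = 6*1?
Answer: 451/107007 ≈ 0.0042147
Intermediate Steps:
g = 6
B(U, P) = 6
n(C) = 238 (n(C) = -65 + 303 = 238)
M(k) = -331/451 (M(k) = 1/(451*(-1/331)) = 1/(-451/331) = -331/451)
1/(n(-276) + M(B(-16, 30))) = 1/(238 - 331/451) = 1/(107007/451) = 451/107007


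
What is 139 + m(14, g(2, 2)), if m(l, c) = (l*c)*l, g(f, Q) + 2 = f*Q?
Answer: 531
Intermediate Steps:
g(f, Q) = -2 + Q*f (g(f, Q) = -2 + f*Q = -2 + Q*f)
m(l, c) = c*l² (m(l, c) = (c*l)*l = c*l²)
139 + m(14, g(2, 2)) = 139 + (-2 + 2*2)*14² = 139 + (-2 + 4)*196 = 139 + 2*196 = 139 + 392 = 531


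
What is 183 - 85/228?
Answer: 41639/228 ≈ 182.63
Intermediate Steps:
183 - 85/228 = 41639/228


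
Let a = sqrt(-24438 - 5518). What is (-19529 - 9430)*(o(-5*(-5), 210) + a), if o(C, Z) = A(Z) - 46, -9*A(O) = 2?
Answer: 4015648/3 - 57918*I*sqrt(7489) ≈ 1.3386e+6 - 5.0122e+6*I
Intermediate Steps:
A(O) = -2/9 (A(O) = -1/9*2 = -2/9)
a = 2*I*sqrt(7489) (a = sqrt(-29956) = 2*I*sqrt(7489) ≈ 173.08*I)
o(C, Z) = -416/9 (o(C, Z) = -2/9 - 46 = -416/9)
(-19529 - 9430)*(o(-5*(-5), 210) + a) = (-19529 - 9430)*(-416/9 + 2*I*sqrt(7489)) = -28959*(-416/9 + 2*I*sqrt(7489)) = 4015648/3 - 57918*I*sqrt(7489)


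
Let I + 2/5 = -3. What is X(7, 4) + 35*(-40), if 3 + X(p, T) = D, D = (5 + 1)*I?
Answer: -7117/5 ≈ -1423.4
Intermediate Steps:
I = -17/5 (I = -2/5 - 3 = -17/5 ≈ -3.4000)
D = -102/5 (D = (5 + 1)*(-17/5) = 6*(-17/5) = -102/5 ≈ -20.400)
X(p, T) = -117/5 (X(p, T) = -3 - 102/5 = -117/5)
X(7, 4) + 35*(-40) = -117/5 + 35*(-40) = -117/5 - 1400 = -7117/5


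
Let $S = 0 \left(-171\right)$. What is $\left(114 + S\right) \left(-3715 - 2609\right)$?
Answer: $-720936$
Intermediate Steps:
$S = 0$
$\left(114 + S\right) \left(-3715 - 2609\right) = \left(114 + 0\right) \left(-3715 - 2609\right) = 114 \left(-6324\right) = -720936$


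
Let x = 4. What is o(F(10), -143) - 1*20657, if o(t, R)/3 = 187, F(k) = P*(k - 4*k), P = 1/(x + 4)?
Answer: -20096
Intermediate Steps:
P = ⅛ (P = 1/(4 + 4) = 1/8 = ⅛ ≈ 0.12500)
F(k) = -3*k/8 (F(k) = (k - 4*k)/8 = (-3*k)/8 = -3*k/8)
o(t, R) = 561 (o(t, R) = 3*187 = 561)
o(F(10), -143) - 1*20657 = 561 - 1*20657 = 561 - 20657 = -20096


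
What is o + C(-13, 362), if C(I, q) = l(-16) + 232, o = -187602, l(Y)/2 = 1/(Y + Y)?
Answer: -2997921/16 ≈ -1.8737e+5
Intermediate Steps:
l(Y) = 1/Y (l(Y) = 2/(Y + Y) = 2/((2*Y)) = 2*(1/(2*Y)) = 1/Y)
C(I, q) = 3711/16 (C(I, q) = 1/(-16) + 232 = -1/16 + 232 = 3711/16)
o + C(-13, 362) = -187602 + 3711/16 = -2997921/16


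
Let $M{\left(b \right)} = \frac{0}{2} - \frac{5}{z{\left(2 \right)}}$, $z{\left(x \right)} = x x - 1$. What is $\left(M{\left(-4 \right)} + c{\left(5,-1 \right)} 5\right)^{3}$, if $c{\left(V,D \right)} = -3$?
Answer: $- \frac{125000}{27} \approx -4629.6$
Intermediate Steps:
$z{\left(x \right)} = -1 + x^{2}$ ($z{\left(x \right)} = x^{2} - 1 = -1 + x^{2}$)
$M{\left(b \right)} = - \frac{5}{3}$ ($M{\left(b \right)} = \frac{0}{2} - \frac{5}{-1 + 2^{2}} = 0 \cdot \frac{1}{2} - \frac{5}{-1 + 4} = 0 - \frac{5}{3} = - \frac{5}{3}$)
$\left(M{\left(-4 \right)} + c{\left(5,-1 \right)} 5\right)^{3} = \left(- \frac{5}{3} - 15\right)^{3} = \left(- \frac{50}{3}\right)^{3} = - \frac{125000}{27}$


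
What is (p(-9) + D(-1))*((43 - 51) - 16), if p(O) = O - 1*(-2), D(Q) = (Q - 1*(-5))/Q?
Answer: 264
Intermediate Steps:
D(Q) = (5 + Q)/Q (D(Q) = (Q + 5)/Q = (5 + Q)/Q)
p(O) = 2 + O (p(O) = O + 2 = 2 + O)
(p(-9) + D(-1))*((43 - 51) - 16) = ((2 - 9) + (5 - 1)/(-1))*((43 - 51) - 16) = (-7 - 1*4)*(-8 - 16) = (-7 - 4)*(-24) = -11*(-24) = 264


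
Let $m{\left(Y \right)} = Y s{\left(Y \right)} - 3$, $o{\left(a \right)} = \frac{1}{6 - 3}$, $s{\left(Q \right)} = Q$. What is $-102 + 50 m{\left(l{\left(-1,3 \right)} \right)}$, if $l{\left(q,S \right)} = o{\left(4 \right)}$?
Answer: $- \frac{2218}{9} \approx -246.44$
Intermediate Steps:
$o{\left(a \right)} = \frac{1}{3}$
$l{\left(q,S \right)} = \frac{1}{3}$
$m{\left(Y \right)} = -3 + Y^{2}$ ($m{\left(Y \right)} = Y Y - 3 = Y^{2} - 3 = -3 + Y^{2}$)
$-102 + 50 m{\left(l{\left(-1,3 \right)} \right)} = -102 + 50 \left(-3 + \left(\frac{1}{3}\right)^{2}\right) = -102 + 50 \left(-3 + \frac{1}{9}\right) = -102 + 50 \left(- \frac{26}{9}\right) = -102 - \frac{1300}{9} = - \frac{2218}{9}$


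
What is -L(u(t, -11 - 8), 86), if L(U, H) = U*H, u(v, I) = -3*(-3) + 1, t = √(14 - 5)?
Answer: -860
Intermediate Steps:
t = 3 (t = √9 = 3)
u(v, I) = 10 (u(v, I) = 9 + 1 = 10)
L(U, H) = H*U
-L(u(t, -11 - 8), 86) = -86*10 = -1*860 = -860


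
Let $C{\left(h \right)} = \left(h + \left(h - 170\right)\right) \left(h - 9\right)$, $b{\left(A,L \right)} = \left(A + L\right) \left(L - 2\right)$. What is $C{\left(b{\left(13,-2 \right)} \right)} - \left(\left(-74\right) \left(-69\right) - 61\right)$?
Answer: $8629$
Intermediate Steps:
$b{\left(A,L \right)} = \left(-2 + L\right) \left(A + L\right)$ ($b{\left(A,L \right)} = \left(A + L\right) \left(-2 + L\right) = \left(-2 + L\right) \left(A + L\right)$)
$C{\left(h \right)} = \left(-170 + 2 h\right) \left(-9 + h\right)$ ($C{\left(h \right)} = \left(h + \left(-170 + h\right)\right) \left(-9 + h\right) = \left(-170 + 2 h\right) \left(-9 + h\right)$)
$C{\left(b{\left(13,-2 \right)} \right)} - \left(\left(-74\right) \left(-69\right) - 61\right) = \left(1530 - 188 \left(\left(-2\right)^{2} - 26 - -4 + 13 \left(-2\right)\right) + 2 \left(\left(-2\right)^{2} - 26 - -4 + 13 \left(-2\right)\right)^{2}\right) - \left(\left(-74\right) \left(-69\right) - 61\right) = \left(1530 - 188 \left(4 - 26 + 4 - 26\right) + 2 \left(4 - 26 + 4 - 26\right)^{2}\right) - \left(5106 - 61\right) = \left(1530 - -8272 + 2 \left(-44\right)^{2}\right) - 5045 = \left(1530 + 8272 + 2 \cdot 1936\right) - 5045 = \left(1530 + 8272 + 3872\right) - 5045 = 13674 - 5045 = 8629$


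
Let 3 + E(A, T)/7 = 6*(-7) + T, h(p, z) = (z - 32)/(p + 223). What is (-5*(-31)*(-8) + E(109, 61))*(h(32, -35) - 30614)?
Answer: 2935295512/85 ≈ 3.4533e+7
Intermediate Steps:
h(p, z) = (-32 + z)/(223 + p)
E(A, T) = -315 + 7*T (E(A, T) = -21 + 7*(6*(-7) + T) = -21 + 7*(-42 + T) = -21 + (-294 + 7*T) = -315 + 7*T)
(-5*(-31)*(-8) + E(109, 61))*(h(32, -35) - 30614) = (-5*(-31)*(-8) + (-315 + 7*61))*((-32 - 35)/(223 + 32) - 30614) = (155*(-8) + (-315 + 427))*(-67/255 - 30614) = (-1240 + 112)*((1/255)*(-67) - 30614) = -1128*(-67/255 - 30614) = -1128*(-7806637/255) = 2935295512/85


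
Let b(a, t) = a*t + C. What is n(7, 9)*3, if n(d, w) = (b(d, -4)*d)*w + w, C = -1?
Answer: -5454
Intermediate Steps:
b(a, t) = -1 + a*t (b(a, t) = a*t - 1 = -1 + a*t)
n(d, w) = w + d*w*(-1 - 4*d) (n(d, w) = ((-1 + d*(-4))*d)*w + w = ((-1 - 4*d)*d)*w + w = (d*(-1 - 4*d))*w + w = d*w*(-1 - 4*d) + w = w + d*w*(-1 - 4*d))
n(7, 9)*3 = (9*(1 - 1*7 - 4*7²))*3 = (9*(1 - 7 - 4*49))*3 = (9*(1 - 7 - 196))*3 = (9*(-202))*3 = -1818*3 = -5454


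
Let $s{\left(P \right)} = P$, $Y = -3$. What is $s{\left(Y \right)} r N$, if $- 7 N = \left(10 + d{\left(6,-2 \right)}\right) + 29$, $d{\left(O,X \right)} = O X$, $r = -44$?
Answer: $- \frac{3564}{7} \approx -509.14$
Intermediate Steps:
$N = - \frac{27}{7}$ ($N = - \frac{\left(10 + 6 \left(-2\right)\right) + 29}{7} = - \frac{\left(10 - 12\right) + 29}{7} = - \frac{-2 + 29}{7} = \left(- \frac{1}{7}\right) 27 = - \frac{27}{7} \approx -3.8571$)
$s{\left(Y \right)} r N = \left(-3\right) \left(-44\right) \left(- \frac{27}{7}\right) = 132 \left(- \frac{27}{7}\right) = - \frac{3564}{7}$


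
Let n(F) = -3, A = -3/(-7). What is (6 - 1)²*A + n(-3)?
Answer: 54/7 ≈ 7.7143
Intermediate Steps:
A = 3/7 (A = -3*(-⅐) = 3/7 ≈ 0.42857)
(6 - 1)²*A + n(-3) = (6 - 1)²*(3/7) - 3 = 5²*(3/7) - 3 = 25*(3/7) - 3 = 75/7 - 3 = 54/7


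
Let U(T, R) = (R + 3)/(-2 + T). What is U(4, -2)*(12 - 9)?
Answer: 3/2 ≈ 1.5000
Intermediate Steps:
U(T, R) = (3 + R)/(-2 + T)
U(4, -2)*(12 - 9) = ((3 - 2)/(-2 + 4))*(12 - 9) = (1/2)*3 = 3/2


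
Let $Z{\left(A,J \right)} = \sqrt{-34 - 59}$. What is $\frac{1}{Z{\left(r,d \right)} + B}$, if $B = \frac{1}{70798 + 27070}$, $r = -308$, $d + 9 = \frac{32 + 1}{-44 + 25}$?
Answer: $\frac{97868}{890767524433} - \frac{9578145424 i \sqrt{93}}{890767524433} \approx 1.0987 \cdot 10^{-7} - 0.1037 i$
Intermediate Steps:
$d = - \frac{204}{19}$ ($d = -9 + \frac{32 + 1}{-44 + 25} = -9 + \frac{33}{-19} = -9 + 33 \left(- \frac{1}{19}\right) = -9 - \frac{33}{19} = - \frac{204}{19} \approx -10.737$)
$B = \frac{1}{97868} \approx 1.0218 \cdot 10^{-5}$
$Z{\left(A,J \right)} = i \sqrt{93}$ ($Z{\left(A,J \right)} = \sqrt{-93} = i \sqrt{93}$)
$\frac{1}{Z{\left(r,d \right)} + B} = \frac{1}{i \sqrt{93} + \frac{1}{97868}} = \frac{1}{\frac{1}{97868} + i \sqrt{93}}$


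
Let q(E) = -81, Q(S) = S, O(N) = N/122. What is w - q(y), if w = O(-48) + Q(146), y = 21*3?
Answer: 13823/61 ≈ 226.61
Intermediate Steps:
y = 63
O(N) = N/122 (O(N) = N*(1/122) = N/122)
w = 8882/61 (w = (1/122)*(-48) + 146 = -24/61 + 146 = 8882/61 ≈ 145.61)
w - q(y) = 8882/61 - 1*(-81) = 8882/61 + 81 = 13823/61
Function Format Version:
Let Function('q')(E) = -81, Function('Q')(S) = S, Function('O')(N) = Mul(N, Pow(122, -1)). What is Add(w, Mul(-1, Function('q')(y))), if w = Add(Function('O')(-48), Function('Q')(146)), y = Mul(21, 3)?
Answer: Rational(13823, 61) ≈ 226.61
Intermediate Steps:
y = 63
Function('O')(N) = Mul(Rational(1, 122), N) (Function('O')(N) = Mul(N, Rational(1, 122)) = Mul(Rational(1, 122), N))
w = Rational(8882, 61) (w = Add(Mul(Rational(1, 122), -48), 146) = Add(Rational(-24, 61), 146) = Rational(8882, 61) ≈ 145.61)
Add(w, Mul(-1, Function('q')(y))) = Add(Rational(8882, 61), Mul(-1, -81)) = Add(Rational(8882, 61), 81) = Rational(13823, 61)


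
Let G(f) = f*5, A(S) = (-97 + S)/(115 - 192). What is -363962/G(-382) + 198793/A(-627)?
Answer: 14749997499/691420 ≈ 21333.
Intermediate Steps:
A(S) = 97/77 - S/77 (A(S) = (-97 + S)/(-77) = (-97 + S)*(-1/77) = 97/77 - S/77)
G(f) = 5*f
-363962/G(-382) + 198793/A(-627) = -363962/(5*(-382)) + 198793/(97/77 - 1/77*(-627)) = -363962/(-1910) + 198793/(97/77 + 57/7) = -363962*(-1/1910) + 198793/(724/77) = 181981/955 + 198793*(77/724) = 181981/955 + 15307061/724 = 14749997499/691420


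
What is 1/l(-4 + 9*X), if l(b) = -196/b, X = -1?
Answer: 13/196 ≈ 0.066326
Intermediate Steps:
1/l(-4 + 9*X) = 1/(-196/(-4 + 9*(-1))) = 1/(-196/(-4 - 9)) = 1/(-196/(-13)) = 1/(-196*(-1/13)) = 1/(196/13) = 13/196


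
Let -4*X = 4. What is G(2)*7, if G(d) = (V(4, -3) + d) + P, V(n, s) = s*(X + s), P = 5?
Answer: 133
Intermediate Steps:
X = -1 (X = -¼*4 = -1)
V(n, s) = s*(-1 + s)
G(d) = 17 + d (G(d) = (-3*(-1 - 3) + d) + 5 = (-3*(-4) + d) + 5 = (12 + d) + 5 = 17 + d)
G(2)*7 = (17 + 2)*7 = 19*7 = 133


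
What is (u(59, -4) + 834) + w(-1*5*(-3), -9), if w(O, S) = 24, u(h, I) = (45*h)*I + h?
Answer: -9703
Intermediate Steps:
u(h, I) = h + 45*I*h (u(h, I) = 45*I*h + h = h + 45*I*h)
(u(59, -4) + 834) + w(-1*5*(-3), -9) = (59*(1 + 45*(-4)) + 834) + 24 = (59*(1 - 180) + 834) + 24 = (59*(-179) + 834) + 24 = (-10561 + 834) + 24 = -9727 + 24 = -9703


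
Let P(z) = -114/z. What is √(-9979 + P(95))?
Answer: I*√249505/5 ≈ 99.901*I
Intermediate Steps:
√(-9979 + P(95)) = √(-9979 - 114/95) = √(-9979 - 114*1/95) = √(-9979 - 6/5) = √(-49901/5) = I*√249505/5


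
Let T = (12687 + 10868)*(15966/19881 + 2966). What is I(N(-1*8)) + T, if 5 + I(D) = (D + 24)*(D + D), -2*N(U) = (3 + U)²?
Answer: 308742007215/4418 ≈ 6.9883e+7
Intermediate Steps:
N(U) = -(3 + U)²/2
I(D) = -5 + 2*D*(24 + D) (I(D) = -5 + (D + 24)*(D + D) = -5 + (24 + D)*(2*D) = -5 + 2*D*(24 + D))
T = 154371649740/2209 (T = 23555*(15966*(1/19881) + 2966) = 23555*(1774/2209 + 2966) = 23555*(6553668/2209) = 154371649740/2209 ≈ 6.9883e+7)
I(N(-1*8)) + T = (-5 + 2*(-(3 - 1*8)²/2)² + 48*(-(3 - 1*8)²/2)) + 154371649740/2209 = (-5 + 2*(-(3 - 8)²/2)² + 48*(-(3 - 8)²/2)) + 154371649740/2209 = (-5 + 2*(-½*(-5)²)² + 48*(-½*(-5)²)) + 154371649740/2209 = (-5 + 2*(-½*25)² + 48*(-½*25)) + 154371649740/2209 = (-5 + 2*(-25/2)² + 48*(-25/2)) + 154371649740/2209 = (-5 + 2*(625/4) - 600) + 154371649740/2209 = (-5 + 625/2 - 600) + 154371649740/2209 = -585/2 + 154371649740/2209 = 308742007215/4418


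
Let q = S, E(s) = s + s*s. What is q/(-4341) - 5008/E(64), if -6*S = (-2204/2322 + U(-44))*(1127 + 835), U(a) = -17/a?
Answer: -1496956804/1201176405 ≈ -1.2462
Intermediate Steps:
S = 3133859/17028 (S = -(-2204/2322 - 17/(-44))*(1127 + 835)/6 = -(-2204*1/2322 - 17*(-1/44))*1962/6 = -(-1102/1161 + 17/44)*1962/6 = -(-28751)*1962/306504 = -⅙*(-3133859/2838) = 3133859/17028 ≈ 184.04)
E(s) = s + s²
q = 3133859/17028 ≈ 184.04
q/(-4341) - 5008/E(64) = (3133859/17028)/(-4341) - 5008*1/(64*(1 + 64)) = (3133859/17028)*(-1/4341) - 5008/(64*65) = -3133859/73918548 - 5008/4160 = -3133859/73918548 - 5008*1/4160 = -3133859/73918548 - 313/260 = -1496956804/1201176405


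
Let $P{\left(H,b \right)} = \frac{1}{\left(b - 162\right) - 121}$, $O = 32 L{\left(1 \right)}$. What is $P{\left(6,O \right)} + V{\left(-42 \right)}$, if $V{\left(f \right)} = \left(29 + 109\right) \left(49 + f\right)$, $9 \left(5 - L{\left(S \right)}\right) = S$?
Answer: $\frac{1100265}{1139} \approx 965.99$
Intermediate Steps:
$L{\left(S \right)} = 5 - \frac{S}{9}$
$V{\left(f \right)} = 6762 + 138 f$ ($V{\left(f \right)} = 138 \left(49 + f\right) = 6762 + 138 f$)
$O = \frac{1408}{9}$ ($O = 32 \left(5 - \frac{1}{9}\right) = 32 \cdot \frac{44}{9} = \frac{1408}{9} \approx 156.44$)
$P{\left(H,b \right)} = \frac{1}{-283 + b}$ ($P{\left(H,b \right)} = \frac{1}{\left(-162 + b\right) - 121} = \frac{1}{-283 + b}$)
$P{\left(6,O \right)} + V{\left(-42 \right)} = \frac{1}{-283 + \frac{1408}{9}} + \left(6762 + 138 \left(-42\right)\right) = \frac{1}{- \frac{1139}{9}} + \left(6762 - 5796\right) = - \frac{9}{1139} + 966 = \frac{1100265}{1139}$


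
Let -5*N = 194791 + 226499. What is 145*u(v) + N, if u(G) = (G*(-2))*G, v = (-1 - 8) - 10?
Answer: -188948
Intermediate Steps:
v = -19 (v = -9 - 10 = -19)
u(G) = -2*G² (u(G) = (-2*G)*G = -2*G²)
N = -84258 (N = -(194791 + 226499)/5 = -⅕*421290 = -84258)
145*u(v) + N = 145*(-2*(-19)²) - 84258 = 145*(-2*361) - 84258 = 145*(-722) - 84258 = -104690 - 84258 = -188948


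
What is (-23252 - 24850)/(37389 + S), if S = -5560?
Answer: -48102/31829 ≈ -1.5113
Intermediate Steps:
(-23252 - 24850)/(37389 + S) = (-23252 - 24850)/(37389 - 5560) = -48102/31829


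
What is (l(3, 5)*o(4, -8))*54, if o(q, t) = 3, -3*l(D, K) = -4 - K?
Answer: 486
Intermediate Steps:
l(D, K) = 4/3 + K/3 (l(D, K) = -(-4 - K)/3 = 4/3 + K/3)
(l(3, 5)*o(4, -8))*54 = ((4/3 + (⅓)*5)*3)*54 = ((4/3 + 5/3)*3)*54 = (3*3)*54 = 9*54 = 486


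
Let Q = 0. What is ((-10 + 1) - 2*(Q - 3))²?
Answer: 9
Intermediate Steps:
((-10 + 1) - 2*(Q - 3))² = ((-10 + 1) - 2*(0 - 3))² = (-9 - 2*(-3))² = (-9 + 6)² = (-3)² = 9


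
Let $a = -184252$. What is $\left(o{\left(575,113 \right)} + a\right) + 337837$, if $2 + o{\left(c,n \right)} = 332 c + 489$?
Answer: $344972$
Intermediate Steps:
$o{\left(c,n \right)} = 487 + 332 c$ ($o{\left(c,n \right)} = -2 + \left(332 c + 489\right) = -2 + \left(489 + 332 c\right) = 487 + 332 c$)
$\left(o{\left(575,113 \right)} + a\right) + 337837 = \left(\left(487 + 332 \cdot 575\right) - 184252\right) + 337837 = \left(\left(487 + 190900\right) - 184252\right) + 337837 = \left(191387 - 184252\right) + 337837 = 7135 + 337837 = 344972$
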